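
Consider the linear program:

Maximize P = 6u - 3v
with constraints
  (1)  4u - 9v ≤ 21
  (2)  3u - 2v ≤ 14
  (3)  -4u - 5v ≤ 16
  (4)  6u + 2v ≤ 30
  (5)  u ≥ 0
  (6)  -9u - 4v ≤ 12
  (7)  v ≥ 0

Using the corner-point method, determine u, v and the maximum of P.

u = 44/9, v = 1/3, maximum P = 85/3

The binding constraints are 3u - 2v = 14 and 6u + 2v = 30.
Solving simultaneously gives u = 44/9, v = 1/3.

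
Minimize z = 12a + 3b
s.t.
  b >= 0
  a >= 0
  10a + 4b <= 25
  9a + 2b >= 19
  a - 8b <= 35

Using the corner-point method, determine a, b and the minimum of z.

a = 19/9, b = 0, minimum z = 76/3

Feasible corners and z = 12a + 3b:
  (5/2, 0) → z = 30
  (19/9, 0) → z = 76/3
  (13/8, 35/16) → z = 417/16

At the optimal vertex, b = 0 and 9a + 2b = 19.
Solving simultaneously gives a = 19/9, b = 0.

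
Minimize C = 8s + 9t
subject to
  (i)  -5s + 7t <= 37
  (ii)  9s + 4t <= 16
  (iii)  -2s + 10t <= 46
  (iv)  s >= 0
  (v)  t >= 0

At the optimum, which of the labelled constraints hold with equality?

Corner points and C = 8s + 9t:
  (0, 4) → C = 36
  (16/9, 0) → C = 128/9
  (0, 0) → C = 0

The minimum is at (0, 0). Substituting into each constraint, equality holds for (iv) and (v); the remaining constraints have slack.

(iv) and (v)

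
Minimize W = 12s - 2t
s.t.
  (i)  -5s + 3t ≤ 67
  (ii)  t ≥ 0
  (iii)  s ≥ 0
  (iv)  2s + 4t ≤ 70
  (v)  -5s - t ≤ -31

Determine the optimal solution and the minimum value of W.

s = 3, t = 16, minimum W = 4

Corner points and W = 12s - 2t:
  (35, 0) → W = 420
  (31/5, 0) → W = 372/5
  (3, 16) → W = 4

At the optimal vertex, 2s + 4t = 70 and -5s - t = -31.
Solving simultaneously gives s = 3, t = 16.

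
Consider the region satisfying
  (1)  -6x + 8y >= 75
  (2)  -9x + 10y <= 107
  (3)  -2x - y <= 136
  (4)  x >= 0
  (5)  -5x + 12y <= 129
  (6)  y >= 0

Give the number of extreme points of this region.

4

Intersecting each pair of boundary lines and keeping only the points that satisfy every inequality leaves:
  (0, 75/8)
  (33/8, 399/32)
  (0, 107/10)
  (3/29, 313/29)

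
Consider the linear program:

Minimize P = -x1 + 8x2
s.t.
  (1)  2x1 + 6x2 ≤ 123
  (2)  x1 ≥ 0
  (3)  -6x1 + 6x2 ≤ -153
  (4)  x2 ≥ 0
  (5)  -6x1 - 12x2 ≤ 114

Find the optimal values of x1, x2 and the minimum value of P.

Vertices and P = -x1 + 8x2:
  (69/2, 9) → P = 75/2
  (123/2, 0) → P = -123/2
  (51/2, 0) → P = -51/2

The optimum lies where 2x1 + 6x2 = 123 and x2 = 0.
Solving simultaneously gives x1 = 123/2, x2 = 0.

x1 = 123/2, x2 = 0, minimum P = -123/2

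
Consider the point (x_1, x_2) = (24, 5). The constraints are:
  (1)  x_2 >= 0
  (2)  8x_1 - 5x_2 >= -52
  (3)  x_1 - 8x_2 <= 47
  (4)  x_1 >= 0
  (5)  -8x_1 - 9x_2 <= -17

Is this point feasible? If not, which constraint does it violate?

(1): 5 ≥ 0 ✓
(2): 167 ≥ -52 ✓
(3): -16 ≤ 47 ✓
(4): 24 ≥ 0 ✓
(5): -237 ≤ -17 ✓

feasible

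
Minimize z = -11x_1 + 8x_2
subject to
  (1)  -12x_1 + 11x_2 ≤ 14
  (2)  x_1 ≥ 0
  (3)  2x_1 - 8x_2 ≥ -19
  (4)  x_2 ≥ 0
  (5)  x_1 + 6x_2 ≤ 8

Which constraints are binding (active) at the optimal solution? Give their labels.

(4) and (5)

Vertices and z = -11x_1 + 8x_2:
  (0, 14/11) → z = 112/11
  (4/83, 110/83) → z = 836/83
  (0, 0) → z = 0
  (8, 0) → z = -88

The minimum is at (8, 0). Substituting into each constraint, equality holds for (4) and (5); the remaining constraints have slack.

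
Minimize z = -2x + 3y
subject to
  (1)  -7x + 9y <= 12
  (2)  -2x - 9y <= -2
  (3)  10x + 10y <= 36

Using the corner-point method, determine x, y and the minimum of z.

x = 152/35, y = -26/35, minimum z = -382/35

Extreme points and z = -2x + 3y:
  (-10/9, 38/81) → z = 98/27
  (51/40, 93/40) → z = 177/40
  (152/35, -26/35) → z = -382/35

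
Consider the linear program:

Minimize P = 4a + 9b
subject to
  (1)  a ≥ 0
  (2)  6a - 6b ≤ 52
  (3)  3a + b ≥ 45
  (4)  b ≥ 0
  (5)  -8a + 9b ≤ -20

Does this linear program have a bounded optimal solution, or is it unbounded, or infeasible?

bounded optimum

Extreme points and P = 4a + 9b:
  (161/12, 19/4) → P = 1157/12
  (58, 148/3) → P = 676
  (85/7, 60/7) → P = 880/7
The feasible region has finitely many vertices and no improving ray; the minimum is 1157/12 at (161/12, 19/4).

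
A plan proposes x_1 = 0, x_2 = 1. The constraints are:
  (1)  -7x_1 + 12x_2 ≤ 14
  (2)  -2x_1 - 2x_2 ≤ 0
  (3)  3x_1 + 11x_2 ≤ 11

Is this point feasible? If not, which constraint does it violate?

feasible

(1): 12 ≤ 14 ✓
(2): -2 ≤ 0 ✓
(3): 11 ≤ 11 ✓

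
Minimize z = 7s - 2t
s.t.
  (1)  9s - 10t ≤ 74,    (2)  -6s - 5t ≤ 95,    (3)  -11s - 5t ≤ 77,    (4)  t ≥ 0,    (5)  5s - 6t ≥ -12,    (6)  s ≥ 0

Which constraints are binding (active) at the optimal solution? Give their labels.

Corner points and z = 7s - 2t:
  (74/9, 0) → z = 518/9
  (141, 239/2) → z = 748
  (0, 0) → z = 0
  (0, 2) → z = -4

The minimum is at (0, 2). Substituting into each constraint, equality holds for (5) and (6); the remaining constraints have slack.

(5) and (6)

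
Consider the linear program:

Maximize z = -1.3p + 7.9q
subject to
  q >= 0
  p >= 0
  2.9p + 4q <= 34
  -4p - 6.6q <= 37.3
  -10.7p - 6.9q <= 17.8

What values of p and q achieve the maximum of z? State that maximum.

Feasible corners and z = -1.3p + 7.9q:
  (0, 0) → z = 0
  (340/29, 0) → z = -442/29
  (0, 17/2) → z = 1343/20

p = 0, q = 8.5, maximum z = 67.15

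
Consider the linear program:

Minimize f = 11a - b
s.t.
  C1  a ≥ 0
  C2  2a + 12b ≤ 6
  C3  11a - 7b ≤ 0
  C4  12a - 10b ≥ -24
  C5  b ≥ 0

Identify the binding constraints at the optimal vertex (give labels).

C1 and C2

Vertices and f = 11a - b:
  (0, 1/2) → f = -1/2
  (0, 0) → f = 0
  (21/73, 33/73) → f = 198/73

The minimum is at (0, 1/2). Substituting into each constraint, equality holds for C1 and C2; the remaining constraints have slack.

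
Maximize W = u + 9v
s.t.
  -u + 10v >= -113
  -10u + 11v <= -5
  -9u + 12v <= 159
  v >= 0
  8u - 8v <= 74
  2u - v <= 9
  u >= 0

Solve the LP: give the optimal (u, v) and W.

u = 47/6, v = 20/3, maximum W = 407/6

Feasible corners and W = u + 9v:
  (1/2, 0) → W = 1/2
  (47/6, 20/3) → W = 407/6
  (9/2, 0) → W = 9/2

At the optimal vertex, -10u + 11v = -5 and 2u - v = 9.
Solving simultaneously gives u = 47/6, v = 20/3.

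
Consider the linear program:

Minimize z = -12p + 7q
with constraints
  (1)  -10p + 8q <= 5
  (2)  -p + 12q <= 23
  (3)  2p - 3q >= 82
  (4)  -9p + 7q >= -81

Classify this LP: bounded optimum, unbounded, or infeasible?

bounded optimum

Corner points and z = -12p + 7q:
  (-671/14, -415/7) → z = 1121/7
  (-331/13, -576/13) → z = -60/13
The feasible region has finitely many vertices and no improving ray; the minimum is -60/13 at (-331/13, -576/13).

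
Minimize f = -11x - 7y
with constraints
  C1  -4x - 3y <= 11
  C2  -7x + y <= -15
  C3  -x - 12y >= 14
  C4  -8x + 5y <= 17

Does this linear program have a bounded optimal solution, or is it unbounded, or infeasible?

From the feasible point (34/25, -137/25), moving in the direction (3, -4) keeps every constraint satisfied while f decreases without bound.

unbounded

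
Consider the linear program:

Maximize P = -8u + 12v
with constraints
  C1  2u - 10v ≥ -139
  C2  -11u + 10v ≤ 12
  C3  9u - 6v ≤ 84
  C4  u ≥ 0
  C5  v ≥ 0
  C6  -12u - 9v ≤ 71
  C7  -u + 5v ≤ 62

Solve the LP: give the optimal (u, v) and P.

u = 112/9, v = 134/9, maximum P = 712/9

Feasible corners and P = -8u + 12v:
  (0, 6/5) → P = 72/5
  (112/9, 134/9) → P = 712/9
  (28/3, 0) → P = -224/3
  (264/13, 214/13) → P = 456/13
  (0, 0) → P = 0

The binding constraints are -11u + 10v = 12 and -u + 5v = 62.
Solving simultaneously gives u = 112/9, v = 134/9.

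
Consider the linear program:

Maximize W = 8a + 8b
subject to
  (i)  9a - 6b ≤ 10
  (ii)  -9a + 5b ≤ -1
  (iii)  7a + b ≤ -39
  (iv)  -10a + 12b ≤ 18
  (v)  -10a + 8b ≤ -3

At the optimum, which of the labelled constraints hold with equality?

(ii) and (iii)

Feasible corners and W = 8a + 8b:
  (-44/9, -9) → W = -1000/9
  (-224/51, -421/51) → W = -1720/17
  (-97/22, -179/22) → W = -1104/11

The maximum is at (-97/22, -179/22). Substituting into each constraint, equality holds for (ii) and (iii); the remaining constraints have slack.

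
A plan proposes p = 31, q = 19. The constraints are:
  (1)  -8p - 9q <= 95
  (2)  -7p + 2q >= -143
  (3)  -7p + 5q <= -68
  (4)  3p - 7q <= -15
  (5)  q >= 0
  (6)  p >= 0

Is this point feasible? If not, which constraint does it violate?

Constraint (2): -7p + 2q = -179, which is not ≥ -143. All other constraints are satisfied.

not feasible — violates (2)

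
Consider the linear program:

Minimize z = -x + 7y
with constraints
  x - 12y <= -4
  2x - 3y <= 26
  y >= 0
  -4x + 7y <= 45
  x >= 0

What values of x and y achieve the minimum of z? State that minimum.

At the optimal vertex, x - 12y = -4 and 2x - 3y = 26.
Solving simultaneously gives x = 108/7, y = 34/21.

x = 108/7, y = 34/21, minimum z = -86/21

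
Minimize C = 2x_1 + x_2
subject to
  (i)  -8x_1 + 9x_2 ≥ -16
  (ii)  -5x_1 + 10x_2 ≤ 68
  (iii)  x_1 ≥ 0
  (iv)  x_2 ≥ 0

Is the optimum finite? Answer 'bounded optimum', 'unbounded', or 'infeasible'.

bounded optimum

Corner points and C = 2x_1 + x_2:
  (772/35, 624/35) → C = 2168/35
  (2, 0) → C = 4
  (0, 34/5) → C = 34/5
  (0, 0) → C = 0
The feasible region has finitely many vertices and no improving ray; the minimum is 0 at (0, 0).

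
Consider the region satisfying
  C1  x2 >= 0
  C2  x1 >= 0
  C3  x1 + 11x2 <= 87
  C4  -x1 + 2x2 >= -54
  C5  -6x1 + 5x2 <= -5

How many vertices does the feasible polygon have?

4

Intersecting each pair of boundary lines and keeping only the points that satisfy every inequality leaves:
  (54, 0)
  (5/6, 0)
  (768/13, 33/13)
  (490/71, 517/71)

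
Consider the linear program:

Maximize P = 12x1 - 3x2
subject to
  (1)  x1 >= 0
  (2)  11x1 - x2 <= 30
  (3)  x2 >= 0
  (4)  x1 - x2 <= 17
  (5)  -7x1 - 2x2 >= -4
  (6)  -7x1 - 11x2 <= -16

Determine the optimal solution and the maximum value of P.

Vertices and P = 12x1 - 3x2:
  (0, 2) → P = -6
  (0, 16/11) → P = -48/11
  (4/21, 4/3) → P = -12/7

x1 = 4/21, x2 = 4/3, maximum P = -12/7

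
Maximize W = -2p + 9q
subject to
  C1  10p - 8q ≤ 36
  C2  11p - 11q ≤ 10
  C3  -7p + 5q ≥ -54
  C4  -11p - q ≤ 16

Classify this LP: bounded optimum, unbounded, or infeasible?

From the feasible point (158/11, 148/11), moving in the direction (-1, 11) keeps every constraint satisfied while W increases without bound.

unbounded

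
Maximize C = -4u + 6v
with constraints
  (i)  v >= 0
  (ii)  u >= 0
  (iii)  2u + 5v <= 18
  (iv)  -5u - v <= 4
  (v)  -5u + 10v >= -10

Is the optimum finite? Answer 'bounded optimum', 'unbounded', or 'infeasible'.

bounded optimum

Extreme points and C = -4u + 6v:
  (0, 0) → C = 0
  (2, 0) → C = -8
  (0, 18/5) → C = 108/5
  (46/9, 14/9) → C = -100/9
The feasible region has finitely many vertices and no improving ray; the maximum is 108/5 at (0, 18/5).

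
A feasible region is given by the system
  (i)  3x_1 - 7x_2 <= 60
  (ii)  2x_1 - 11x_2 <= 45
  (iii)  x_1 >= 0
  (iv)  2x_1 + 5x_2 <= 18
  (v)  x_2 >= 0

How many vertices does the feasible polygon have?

Pairwise boundary intersections that survive every other constraint:
  (0, 18/5)
  (0, 0)
  (9, 0)

3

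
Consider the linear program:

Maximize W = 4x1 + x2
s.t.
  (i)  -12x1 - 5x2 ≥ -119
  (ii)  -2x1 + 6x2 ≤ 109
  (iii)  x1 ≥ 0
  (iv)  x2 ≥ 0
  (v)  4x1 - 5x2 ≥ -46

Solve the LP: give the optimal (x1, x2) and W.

x1 = 119/12, x2 = 0, maximum W = 119/3

Extreme points and W = 4x1 + x2:
  (119/12, 0) → W = 119/3
  (73/16, 257/20) → W = 311/10
  (0, 0) → W = 0
  (0, 46/5) → W = 46/5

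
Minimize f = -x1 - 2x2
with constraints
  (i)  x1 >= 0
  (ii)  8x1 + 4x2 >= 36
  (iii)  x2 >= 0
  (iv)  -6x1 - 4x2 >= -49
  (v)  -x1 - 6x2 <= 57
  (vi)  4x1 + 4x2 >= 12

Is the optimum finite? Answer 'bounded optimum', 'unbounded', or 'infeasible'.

bounded optimum

Vertices and f = -x1 - 2x2:
  (0, 9) → f = -18
  (0, 49/4) → f = -49/2
  (9/2, 0) → f = -9/2
  (49/6, 0) → f = -49/6
The feasible region has finitely many vertices and no improving ray; the minimum is -49/2 at (0, 49/4).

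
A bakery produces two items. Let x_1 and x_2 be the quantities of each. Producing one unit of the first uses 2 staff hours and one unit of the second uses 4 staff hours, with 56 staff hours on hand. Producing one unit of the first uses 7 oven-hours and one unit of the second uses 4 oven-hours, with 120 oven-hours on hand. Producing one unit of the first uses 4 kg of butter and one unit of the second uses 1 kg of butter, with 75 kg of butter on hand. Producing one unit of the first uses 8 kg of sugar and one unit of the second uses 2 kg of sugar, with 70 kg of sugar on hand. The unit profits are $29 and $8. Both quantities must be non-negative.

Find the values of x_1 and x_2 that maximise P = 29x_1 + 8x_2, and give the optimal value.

Corner points and P = 29x_1 + 8x_2:
  (0, 0) → P = 0
  (0, 14) → P = 112
  (35/4, 0) → P = 1015/4
  (6, 11) → P = 262

The binding constraints are 2x_1 + 4x_2 = 56 and 8x_1 + 2x_2 = 70.
Solving simultaneously gives x_1 = 6, x_2 = 11.

x_1 = 6, x_2 = 11, maximum P = 262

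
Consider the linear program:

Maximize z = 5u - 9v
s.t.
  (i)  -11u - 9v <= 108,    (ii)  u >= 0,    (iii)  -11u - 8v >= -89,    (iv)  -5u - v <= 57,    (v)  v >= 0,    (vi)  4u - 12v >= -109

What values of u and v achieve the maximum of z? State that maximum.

Corner points and z = 5u - 9v:
  (0, 0) → z = 0
  (0, 109/12) → z = -327/4
  (89/11, 0) → z = 445/11
  (49/41, 1555/164) → z = -13015/164

At the optimal vertex, -11u - 8v = -89 and v = 0.
Solving simultaneously gives u = 89/11, v = 0.

u = 89/11, v = 0, maximum z = 445/11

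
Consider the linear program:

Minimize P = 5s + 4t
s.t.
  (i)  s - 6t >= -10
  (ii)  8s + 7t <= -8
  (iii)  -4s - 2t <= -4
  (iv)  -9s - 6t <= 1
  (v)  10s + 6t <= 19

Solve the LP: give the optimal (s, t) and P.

The optimum lies where -9s - 6t = 1 and 10s + 6t = 19.
Solving simultaneously gives s = 20, t = -181/6.

s = 20, t = -181/6, minimum P = -62/3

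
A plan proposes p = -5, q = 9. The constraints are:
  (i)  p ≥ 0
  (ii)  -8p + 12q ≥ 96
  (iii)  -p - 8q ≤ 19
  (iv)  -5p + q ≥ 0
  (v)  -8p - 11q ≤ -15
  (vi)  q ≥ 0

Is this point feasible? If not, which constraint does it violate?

Constraint (i): p = -5, which is not ≥ 0. All other constraints are satisfied.

not feasible — violates (i)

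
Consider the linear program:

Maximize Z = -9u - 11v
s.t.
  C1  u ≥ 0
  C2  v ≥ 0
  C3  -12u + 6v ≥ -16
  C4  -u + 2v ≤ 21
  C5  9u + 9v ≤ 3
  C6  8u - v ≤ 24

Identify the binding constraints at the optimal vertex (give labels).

Vertices and Z = -9u - 11v:
  (0, 0) → Z = 0
  (0, 1/3) → Z = -11/3
  (1/3, 0) → Z = -3

The maximum is at (0, 0). Substituting into each constraint, equality holds for C1 and C2; the remaining constraints have slack.

C1 and C2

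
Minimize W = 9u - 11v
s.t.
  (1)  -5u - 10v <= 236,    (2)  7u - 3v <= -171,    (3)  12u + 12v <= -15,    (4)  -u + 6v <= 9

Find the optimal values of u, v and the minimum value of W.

Extreme points and W = 9u - 11v:
  (-2418/85, -797/85) → W = -2599/17
  (-753/20, -191/40) → W = -11453/40
  (-333/13, -36/13) → W = -2601/13

At the optimal vertex, -5u - 10v = 236 and -u + 6v = 9.
Solving simultaneously gives u = -753/20, v = -191/40.

u = -753/20, v = -191/40, minimum W = -11453/40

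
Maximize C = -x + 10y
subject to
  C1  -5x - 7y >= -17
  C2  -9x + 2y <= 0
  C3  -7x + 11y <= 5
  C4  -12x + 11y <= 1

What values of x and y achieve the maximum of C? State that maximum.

x = 19/13, y = 18/13, maximum C = 161/13

Feasible corners and C = -x + 10y:
  (19/13, 18/13) → C = 161/13
  (2/75, 3/25) → C = 88/75
  (4/5, 53/55) → C = 486/55
The feasible region is unbounded (it extends along (-2, -9), (7, -5)), but C strictly decreases along every unbounded feasible direction, so there is no improving ray and the maximum is attained at a vertex.

The optimum lies where -5x - 7y = -17 and -7x + 11y = 5.
Solving simultaneously gives x = 19/13, y = 18/13.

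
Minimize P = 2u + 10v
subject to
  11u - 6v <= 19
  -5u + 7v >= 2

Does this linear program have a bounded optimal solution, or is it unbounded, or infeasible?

unbounded

From the feasible point (145/47, 117/47), moving in the direction (-7, -5) keeps every constraint satisfied while P decreases without bound.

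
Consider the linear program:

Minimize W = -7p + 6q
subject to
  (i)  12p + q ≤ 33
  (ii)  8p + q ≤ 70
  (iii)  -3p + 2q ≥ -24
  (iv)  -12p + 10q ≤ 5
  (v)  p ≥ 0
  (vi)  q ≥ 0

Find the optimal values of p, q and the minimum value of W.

p = 11/4, q = 0, minimum W = -77/4

Extreme points and W = -7p + 6q:
  (325/132, 38/11) → W = 461/132
  (11/4, 0) → W = -77/4
  (0, 1/2) → W = 3
  (0, 0) → W = 0

At the optimal vertex, 12p + q = 33 and q = 0.
Solving simultaneously gives p = 11/4, q = 0.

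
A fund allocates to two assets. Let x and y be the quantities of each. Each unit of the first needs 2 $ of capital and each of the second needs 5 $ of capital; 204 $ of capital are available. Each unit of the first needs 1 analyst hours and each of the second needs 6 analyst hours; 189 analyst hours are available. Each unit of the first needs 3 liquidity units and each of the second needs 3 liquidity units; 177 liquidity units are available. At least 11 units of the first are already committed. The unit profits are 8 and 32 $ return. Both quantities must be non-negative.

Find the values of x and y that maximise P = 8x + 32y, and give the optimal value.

Corner points and P = 8x + 32y:
  (59, 0) → P = 472
  (11, 0) → P = 88
  (33, 26) → P = 1096
  (11, 89/3) → P = 3112/3

x = 33, y = 26, maximum P = 1096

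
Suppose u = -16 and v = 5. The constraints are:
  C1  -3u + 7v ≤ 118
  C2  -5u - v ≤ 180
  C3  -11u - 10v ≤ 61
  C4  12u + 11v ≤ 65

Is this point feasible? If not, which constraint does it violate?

not feasible — violates C3

Constraint C3: -11u - 10v = 126, which is not ≤ 61. All other constraints are satisfied.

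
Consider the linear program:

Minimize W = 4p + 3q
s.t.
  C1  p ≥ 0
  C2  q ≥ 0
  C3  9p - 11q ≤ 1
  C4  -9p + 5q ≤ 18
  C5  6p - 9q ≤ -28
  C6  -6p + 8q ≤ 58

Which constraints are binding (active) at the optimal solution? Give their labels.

Vertices and W = 4p + 3q:
  (0, 18/5) → W = 54/5
  (0, 28/9) → W = 28/3
  (317/15, 86/5) → W = 2042/15
  (323/3, 88) → W = 2084/3
  (73/21, 69/7) → W = 913/21

The minimum is at (0, 28/9). Substituting into each constraint, equality holds for C1 and C5; the remaining constraints have slack.

C1 and C5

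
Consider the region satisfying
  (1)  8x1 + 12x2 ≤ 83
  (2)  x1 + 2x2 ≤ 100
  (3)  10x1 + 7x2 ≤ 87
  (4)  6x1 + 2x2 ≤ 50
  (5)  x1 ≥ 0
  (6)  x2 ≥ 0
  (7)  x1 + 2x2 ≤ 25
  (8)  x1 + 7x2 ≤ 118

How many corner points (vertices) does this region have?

The feasible vertices (each the meet of two boundaries and inside every other half-plane) are:
  (463/64, 67/32)
  (0, 83/12)
  (8, 1)
  (25/3, 0)
  (0, 0)

5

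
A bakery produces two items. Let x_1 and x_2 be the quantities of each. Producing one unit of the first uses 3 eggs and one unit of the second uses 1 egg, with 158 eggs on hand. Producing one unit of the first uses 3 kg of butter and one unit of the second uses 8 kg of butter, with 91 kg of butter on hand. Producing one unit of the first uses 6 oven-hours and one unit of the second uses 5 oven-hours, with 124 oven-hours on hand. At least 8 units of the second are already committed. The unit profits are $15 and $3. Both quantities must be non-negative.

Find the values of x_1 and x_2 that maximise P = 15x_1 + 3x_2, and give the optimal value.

x_1 = 9, x_2 = 8, maximum P = 159

Vertices and P = 15x_1 + 3x_2:
  (0, 91/8) → P = 273/8
  (0, 8) → P = 24
  (9, 8) → P = 159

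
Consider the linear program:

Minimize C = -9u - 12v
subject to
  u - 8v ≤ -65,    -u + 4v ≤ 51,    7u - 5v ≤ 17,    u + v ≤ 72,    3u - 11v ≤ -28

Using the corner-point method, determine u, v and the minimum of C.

u = 323/23, v = 374/23, minimum C = -7395/23

Vertices and C = -9u - 12v:
  (-37, 7/2) → C = 291
  (461/51, 472/51) → C = -3271/17
  (323/23, 374/23) → C = -7395/23

The optimum lies where -u + 4v = 51 and 7u - 5v = 17.
Solving simultaneously gives u = 323/23, v = 374/23.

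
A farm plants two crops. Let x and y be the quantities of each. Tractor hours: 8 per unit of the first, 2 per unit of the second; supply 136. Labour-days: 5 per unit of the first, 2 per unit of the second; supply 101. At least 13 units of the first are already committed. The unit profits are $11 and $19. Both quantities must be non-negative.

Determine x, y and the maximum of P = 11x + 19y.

Vertices and P = 11x + 19y:
  (17, 0) → P = 187
  (13, 0) → P = 143
  (13, 16) → P = 447

The binding constraints are 8x + 2y = 136 and x = 13.
Solving simultaneously gives x = 13, y = 16.

x = 13, y = 16, maximum P = 447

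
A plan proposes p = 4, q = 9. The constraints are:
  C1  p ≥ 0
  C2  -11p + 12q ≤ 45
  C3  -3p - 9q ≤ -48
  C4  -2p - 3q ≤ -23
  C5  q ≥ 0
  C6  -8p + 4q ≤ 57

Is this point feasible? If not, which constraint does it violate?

Constraint C2: -11p + 12q = 64, which is not ≤ 45. All other constraints are satisfied.

not feasible — violates C2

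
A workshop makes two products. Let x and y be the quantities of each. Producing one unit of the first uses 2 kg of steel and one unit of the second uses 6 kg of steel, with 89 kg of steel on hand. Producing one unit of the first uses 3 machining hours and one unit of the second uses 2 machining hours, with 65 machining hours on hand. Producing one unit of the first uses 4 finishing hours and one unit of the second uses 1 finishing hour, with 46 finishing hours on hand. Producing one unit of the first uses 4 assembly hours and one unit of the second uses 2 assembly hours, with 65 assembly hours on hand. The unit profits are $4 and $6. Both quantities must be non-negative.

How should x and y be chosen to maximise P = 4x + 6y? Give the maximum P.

x = 17/2, y = 12, maximum P = 106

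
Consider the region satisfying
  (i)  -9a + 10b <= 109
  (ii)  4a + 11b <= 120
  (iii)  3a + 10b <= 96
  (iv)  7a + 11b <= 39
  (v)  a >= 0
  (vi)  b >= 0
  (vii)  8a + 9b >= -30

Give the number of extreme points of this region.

Of the 21 pairwise boundary intersections, those satisfying every inequality are:
  (0, 39/11)
  (39/7, 0)
  (0, 0)

3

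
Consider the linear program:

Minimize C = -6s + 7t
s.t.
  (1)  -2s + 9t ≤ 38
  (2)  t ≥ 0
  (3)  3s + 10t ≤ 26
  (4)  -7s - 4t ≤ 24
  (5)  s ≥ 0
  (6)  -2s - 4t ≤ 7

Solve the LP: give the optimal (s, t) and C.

s = 26/3, t = 0, minimum C = -52

The binding constraints are t = 0 and 3s + 10t = 26.
Solving simultaneously gives s = 26/3, t = 0.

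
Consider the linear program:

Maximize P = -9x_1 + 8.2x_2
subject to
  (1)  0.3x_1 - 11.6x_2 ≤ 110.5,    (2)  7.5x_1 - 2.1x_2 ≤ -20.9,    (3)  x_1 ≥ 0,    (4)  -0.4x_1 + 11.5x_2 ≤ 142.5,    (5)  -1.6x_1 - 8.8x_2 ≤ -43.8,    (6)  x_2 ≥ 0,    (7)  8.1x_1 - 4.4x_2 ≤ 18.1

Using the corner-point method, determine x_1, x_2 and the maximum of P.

x_1 = 0, x_2 = 285/23, maximum P = 2337/23

Feasible corners and P = -9x_1 + 8.2x_2:
  (0, 209/21) → P = 8569/105
  (5890/8541, 106039/8541) → P = 4082549/42705
  (0, 285/23) → P = 2337/23

At the optimal vertex, x_1 = 0 and -0.4x_1 + 11.5x_2 = 142.5.
Solving simultaneously gives x_1 = 0, x_2 = 285/23.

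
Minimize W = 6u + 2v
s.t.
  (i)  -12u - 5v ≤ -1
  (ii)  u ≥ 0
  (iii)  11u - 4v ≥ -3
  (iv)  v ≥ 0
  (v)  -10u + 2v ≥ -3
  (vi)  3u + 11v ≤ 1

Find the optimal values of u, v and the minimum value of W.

u = 2/39, v = 1/13, minimum W = 6/13

Vertices and W = 6u + 2v:
  (1/12, 0) → W = 1/2
  (2/39, 1/13) → W = 6/13
  (3/10, 0) → W = 9/5
  (35/116, 1/116) → W = 53/29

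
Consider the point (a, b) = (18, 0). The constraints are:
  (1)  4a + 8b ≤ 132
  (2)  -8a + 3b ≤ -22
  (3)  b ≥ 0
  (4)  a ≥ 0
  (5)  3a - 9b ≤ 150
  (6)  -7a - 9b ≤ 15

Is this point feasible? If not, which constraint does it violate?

feasible

(1): 72 ≤ 132 ✓
(2): -144 ≤ -22 ✓
(3): 0 ≥ 0 ✓
(4): 18 ≥ 0 ✓
(5): 54 ≤ 150 ✓
(6): -126 ≤ 15 ✓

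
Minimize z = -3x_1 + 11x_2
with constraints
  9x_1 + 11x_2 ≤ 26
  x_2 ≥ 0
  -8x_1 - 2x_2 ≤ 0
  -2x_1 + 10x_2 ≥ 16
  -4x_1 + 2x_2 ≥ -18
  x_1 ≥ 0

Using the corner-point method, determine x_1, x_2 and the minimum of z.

Extreme points and z = -3x_1 + 11x_2:
  (3/4, 7/4) → z = 17
  (0, 26/11) → z = 26
  (0, 8/5) → z = 88/5

The optimum lies where 9x_1 + 11x_2 = 26 and -2x_1 + 10x_2 = 16.
Solving simultaneously gives x_1 = 3/4, x_2 = 7/4.

x_1 = 3/4, x_2 = 7/4, minimum z = 17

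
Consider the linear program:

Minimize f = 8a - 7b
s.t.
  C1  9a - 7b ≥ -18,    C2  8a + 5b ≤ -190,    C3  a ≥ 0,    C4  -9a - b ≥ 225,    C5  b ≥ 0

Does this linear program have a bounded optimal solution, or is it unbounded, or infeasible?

The boundaries a = 0 and -9a - b = 225 meet at (0, -225), but that point violates b ≥ 0. Every candidate vertex is excluded by some other constraint, so the feasible region is empty.

infeasible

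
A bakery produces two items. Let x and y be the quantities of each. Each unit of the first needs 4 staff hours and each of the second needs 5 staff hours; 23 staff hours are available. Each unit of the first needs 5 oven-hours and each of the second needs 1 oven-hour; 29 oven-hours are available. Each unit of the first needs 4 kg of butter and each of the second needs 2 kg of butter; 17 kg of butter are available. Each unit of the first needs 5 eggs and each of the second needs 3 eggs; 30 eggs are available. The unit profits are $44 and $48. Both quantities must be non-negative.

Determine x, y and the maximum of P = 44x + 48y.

x = 13/4, y = 2, maximum P = 239

The binding constraints are 4x + 5y = 23 and 4x + 2y = 17.
Solving simultaneously gives x = 13/4, y = 2.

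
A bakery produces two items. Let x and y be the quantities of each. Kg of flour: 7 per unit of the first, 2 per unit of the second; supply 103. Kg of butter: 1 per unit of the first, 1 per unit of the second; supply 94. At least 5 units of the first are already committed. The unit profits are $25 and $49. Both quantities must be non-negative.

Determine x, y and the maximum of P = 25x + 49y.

x = 5, y = 34, maximum P = 1791

Vertices and P = 25x + 49y:
  (103/7, 0) → P = 2575/7
  (5, 0) → P = 125
  (5, 34) → P = 1791

The binding constraints are 7x + 2y = 103 and x = 5.
Solving simultaneously gives x = 5, y = 34.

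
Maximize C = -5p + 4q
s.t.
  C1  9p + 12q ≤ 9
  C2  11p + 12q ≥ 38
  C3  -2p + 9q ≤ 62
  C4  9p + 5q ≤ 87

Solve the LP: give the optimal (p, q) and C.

Feasible corners and C = -5p + 4q:
  (29/2, -81/8) → C = -113
  (111/7, -78/7) → C = -867/7
  (854/53, -615/53) → C = -6730/53

p = 29/2, q = -81/8, maximum C = -113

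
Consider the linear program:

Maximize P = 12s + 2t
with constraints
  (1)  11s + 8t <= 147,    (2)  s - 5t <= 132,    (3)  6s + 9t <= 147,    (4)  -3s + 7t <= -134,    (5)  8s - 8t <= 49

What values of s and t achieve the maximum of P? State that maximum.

Corner points and P = 12s + 2t:
  (-127/4, -131/4) → P = -893/2
  (-811/32, -1007/32) → P = -5873/16
  (-729/32, -925/32) → P = -5299/16

s = -729/32, t = -925/32, maximum P = -5299/16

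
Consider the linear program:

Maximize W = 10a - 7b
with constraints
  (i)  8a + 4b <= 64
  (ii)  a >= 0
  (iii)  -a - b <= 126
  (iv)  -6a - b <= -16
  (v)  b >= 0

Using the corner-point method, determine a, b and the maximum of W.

Feasible corners and W = 10a - 7b:
  (0, 16) → W = -112
  (8, 0) → W = 80
  (8/3, 0) → W = 80/3

At the optimal vertex, 8a + 4b = 64 and b = 0.
Solving simultaneously gives a = 8, b = 0.

a = 8, b = 0, maximum W = 80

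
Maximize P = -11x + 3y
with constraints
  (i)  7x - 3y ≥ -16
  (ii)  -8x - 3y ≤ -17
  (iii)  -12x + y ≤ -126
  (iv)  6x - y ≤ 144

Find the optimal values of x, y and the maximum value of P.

Extreme points and P = -11x + 3y:
  (394/29, 1074/29) → P = -1112/29
  (448/11, 1104/11) → P = -1616/11
  (395/44, -201/11) → P = -6757/44
  (449/26, -525/13) → P = -8089/26

At the optimal vertex, 7x - 3y = -16 and -12x + y = -126.
Solving simultaneously gives x = 394/29, y = 1074/29.

x = 394/29, y = 1074/29, maximum P = -1112/29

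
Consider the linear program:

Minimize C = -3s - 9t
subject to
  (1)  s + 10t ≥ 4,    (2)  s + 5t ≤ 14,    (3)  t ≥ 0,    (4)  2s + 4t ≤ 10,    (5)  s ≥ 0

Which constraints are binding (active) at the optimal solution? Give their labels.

(4) and (5)

Corner points and C = -3s - 9t:
  (4, 0) → C = -12
  (0, 2/5) → C = -18/5
  (5, 0) → C = -15
  (0, 5/2) → C = -45/2

The minimum is at (0, 5/2). Substituting into each constraint, equality holds for (4) and (5); the remaining constraints have slack.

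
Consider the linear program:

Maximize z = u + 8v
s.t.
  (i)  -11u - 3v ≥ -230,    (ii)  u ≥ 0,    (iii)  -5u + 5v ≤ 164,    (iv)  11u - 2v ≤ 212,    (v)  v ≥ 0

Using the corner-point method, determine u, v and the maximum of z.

u = 47/5, v = 211/5, maximum z = 347

Feasible corners and z = u + 8v:
  (47/5, 211/5) → z = 347
  (1096/55, 18/5) → z = 536/11
  (0, 164/5) → z = 1312/5
  (0, 0) → z = 0
  (212/11, 0) → z = 212/11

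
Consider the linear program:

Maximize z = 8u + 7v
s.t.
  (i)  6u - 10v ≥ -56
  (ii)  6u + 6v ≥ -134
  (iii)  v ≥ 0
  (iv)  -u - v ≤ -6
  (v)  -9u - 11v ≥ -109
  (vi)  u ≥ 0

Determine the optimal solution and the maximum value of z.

Extreme points and z = 8u + 7v:
  (1/4, 23/4) → z = 169/4
  (79/26, 193/26) → z = 1983/26
  (6, 0) → z = 48
  (109/9, 0) → z = 872/9

u = 109/9, v = 0, maximum z = 872/9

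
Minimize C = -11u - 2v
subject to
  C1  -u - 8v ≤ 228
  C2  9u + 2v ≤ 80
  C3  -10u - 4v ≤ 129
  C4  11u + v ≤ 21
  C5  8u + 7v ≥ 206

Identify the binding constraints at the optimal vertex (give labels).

C2 and C4

Extreme points and C = -11u - 2v:
  (-38/13, 691/13) → C = -964/13
  (-1727/38, 1546/19) → C = 12813/38
  (-59/69, 2098/69) → C = -3547/69
The feasible region is unbounded (it extends along (-2, 5), (-2, 9)), but C strictly increases along every unbounded feasible direction, so there is no improving ray and the minimum is attained at a vertex.

The minimum is at (-38/13, 691/13). Substituting into each constraint, equality holds for C2 and C4; the remaining constraints have slack.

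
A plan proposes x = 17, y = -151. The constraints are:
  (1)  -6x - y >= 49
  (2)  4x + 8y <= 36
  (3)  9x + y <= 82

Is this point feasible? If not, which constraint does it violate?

feasible

(1): 49 ≥ 49 ✓
(2): -1140 ≤ 36 ✓
(3): 2 ≤ 82 ✓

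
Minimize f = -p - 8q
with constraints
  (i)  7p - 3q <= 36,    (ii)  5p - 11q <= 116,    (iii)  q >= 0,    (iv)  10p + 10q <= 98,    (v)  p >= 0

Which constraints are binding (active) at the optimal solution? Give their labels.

Feasible corners and f = -p - 8q:
  (36/7, 0) → f = -36/7
  (327/50, 163/50) → f = -1631/50
  (0, 0) → f = 0
  (0, 49/5) → f = -392/5

The minimum is at (0, 49/5). Substituting into each constraint, equality holds for (iv) and (v); the remaining constraints have slack.

(iv) and (v)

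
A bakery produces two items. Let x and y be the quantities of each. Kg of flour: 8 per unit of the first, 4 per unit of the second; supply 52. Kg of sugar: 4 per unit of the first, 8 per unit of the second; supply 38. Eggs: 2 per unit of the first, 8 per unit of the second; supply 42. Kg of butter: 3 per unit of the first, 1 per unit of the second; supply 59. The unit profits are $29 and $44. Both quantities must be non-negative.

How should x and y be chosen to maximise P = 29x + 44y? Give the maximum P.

The optimum lies where 8x + 4y = 52 and 4x + 8y = 38.
Solving simultaneously gives x = 11/2, y = 2.

x = 11/2, y = 2, maximum P = 495/2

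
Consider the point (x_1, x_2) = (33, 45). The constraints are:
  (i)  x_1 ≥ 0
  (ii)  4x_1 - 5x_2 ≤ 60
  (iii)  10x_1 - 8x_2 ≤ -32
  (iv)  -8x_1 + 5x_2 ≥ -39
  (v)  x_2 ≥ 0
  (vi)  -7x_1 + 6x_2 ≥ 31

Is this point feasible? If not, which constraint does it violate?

Constraint (iii): 10x_1 - 8x_2 = -30, which is not ≤ -32. All other constraints are satisfied.

not feasible — violates (iii)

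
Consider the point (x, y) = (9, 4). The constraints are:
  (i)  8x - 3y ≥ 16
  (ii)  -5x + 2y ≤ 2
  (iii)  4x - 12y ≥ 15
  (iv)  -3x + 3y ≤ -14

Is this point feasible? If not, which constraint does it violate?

Constraint (iii): 4x - 12y = -12, which is not ≥ 15. All other constraints are satisfied.

not feasible — violates (iii)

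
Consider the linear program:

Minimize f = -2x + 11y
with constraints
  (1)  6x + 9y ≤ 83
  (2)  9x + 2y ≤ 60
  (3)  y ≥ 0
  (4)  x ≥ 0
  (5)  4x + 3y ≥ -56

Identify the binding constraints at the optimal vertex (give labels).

(2) and (3)

Feasible corners and f = -2x + 11y:
  (374/69, 129/23) → f = 3509/69
  (0, 83/9) → f = 913/9
  (20/3, 0) → f = -40/3
  (0, 0) → f = 0

The minimum is at (20/3, 0). Substituting into each constraint, equality holds for (2) and (3); the remaining constraints have slack.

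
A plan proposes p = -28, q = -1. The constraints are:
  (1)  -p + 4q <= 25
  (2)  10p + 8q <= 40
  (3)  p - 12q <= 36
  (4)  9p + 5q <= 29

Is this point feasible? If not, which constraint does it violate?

(1): 24 ≤ 25 ✓
(2): -288 ≤ 40 ✓
(3): -16 ≤ 36 ✓
(4): -257 ≤ 29 ✓

feasible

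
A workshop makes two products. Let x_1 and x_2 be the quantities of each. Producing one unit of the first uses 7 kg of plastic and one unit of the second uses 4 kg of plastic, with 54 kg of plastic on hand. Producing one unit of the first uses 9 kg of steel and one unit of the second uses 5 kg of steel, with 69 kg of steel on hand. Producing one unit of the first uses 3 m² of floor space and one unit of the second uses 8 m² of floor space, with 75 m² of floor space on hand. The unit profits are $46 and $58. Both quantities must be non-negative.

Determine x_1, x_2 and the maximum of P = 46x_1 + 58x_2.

x_1 = 3, x_2 = 33/4, maximum P = 1233/2

Vertices and P = 46x_1 + 58x_2:
  (0, 0) → P = 0
  (0, 75/8) → P = 2175/4
  (23/3, 0) → P = 1058/3
  (6, 3) → P = 450
  (3, 33/4) → P = 1233/2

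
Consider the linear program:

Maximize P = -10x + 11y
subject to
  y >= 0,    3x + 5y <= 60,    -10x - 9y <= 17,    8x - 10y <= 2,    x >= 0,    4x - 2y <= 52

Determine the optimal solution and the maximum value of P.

Feasible corners and P = -10x + 11y:
  (1/4, 0) → P = -5/2
  (0, 0) → P = 0
  (61/7, 237/35) → P = -443/35
  (0, 12) → P = 132

The optimum lies where 3x + 5y = 60 and x = 0.
Solving simultaneously gives x = 0, y = 12.

x = 0, y = 12, maximum P = 132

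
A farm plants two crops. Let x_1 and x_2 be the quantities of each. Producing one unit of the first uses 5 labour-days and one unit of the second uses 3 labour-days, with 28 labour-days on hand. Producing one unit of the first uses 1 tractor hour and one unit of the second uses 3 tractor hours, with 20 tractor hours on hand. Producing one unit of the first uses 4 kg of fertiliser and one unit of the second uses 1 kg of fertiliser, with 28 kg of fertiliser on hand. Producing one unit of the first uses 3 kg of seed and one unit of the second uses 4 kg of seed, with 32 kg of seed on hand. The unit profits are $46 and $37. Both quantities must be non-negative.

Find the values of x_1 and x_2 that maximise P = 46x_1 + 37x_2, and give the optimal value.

Extreme points and P = 46x_1 + 37x_2:
  (0, 0) → P = 0
  (0, 20/3) → P = 740/3
  (28/5, 0) → P = 1288/5
  (2, 6) → P = 314

x_1 = 2, x_2 = 6, maximum P = 314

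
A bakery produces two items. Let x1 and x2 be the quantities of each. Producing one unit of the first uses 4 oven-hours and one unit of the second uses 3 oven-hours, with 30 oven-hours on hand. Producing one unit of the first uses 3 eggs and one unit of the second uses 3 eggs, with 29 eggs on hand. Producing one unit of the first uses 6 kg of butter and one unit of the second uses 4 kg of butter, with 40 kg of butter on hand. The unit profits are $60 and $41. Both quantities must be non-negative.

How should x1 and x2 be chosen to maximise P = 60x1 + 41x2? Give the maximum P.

x1 = 2/3, x2 = 9, maximum P = 409

Extreme points and P = 60x1 + 41x2:
  (0, 0) → P = 0
  (0, 29/3) → P = 1189/3
  (20/3, 0) → P = 400
  (2/3, 9) → P = 409

At the optimal vertex, 3x1 + 3x2 = 29 and 6x1 + 4x2 = 40.
Solving simultaneously gives x1 = 2/3, x2 = 9.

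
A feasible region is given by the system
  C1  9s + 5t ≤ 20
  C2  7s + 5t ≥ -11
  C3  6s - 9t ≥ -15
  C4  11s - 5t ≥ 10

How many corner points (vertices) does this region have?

The feasible vertices (each the meet of two boundaries and inside every other half-plane) are:
  (31/2, -239/10)
  (3/2, 13/10)
  (-1/18, -191/90)

3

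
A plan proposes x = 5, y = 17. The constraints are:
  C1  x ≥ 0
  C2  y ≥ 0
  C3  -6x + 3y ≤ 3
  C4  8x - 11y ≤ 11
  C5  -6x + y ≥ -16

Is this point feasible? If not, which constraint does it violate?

not feasible — violates C3

Constraint C3: -6x + 3y = 21, which is not ≤ 3. All other constraints are satisfied.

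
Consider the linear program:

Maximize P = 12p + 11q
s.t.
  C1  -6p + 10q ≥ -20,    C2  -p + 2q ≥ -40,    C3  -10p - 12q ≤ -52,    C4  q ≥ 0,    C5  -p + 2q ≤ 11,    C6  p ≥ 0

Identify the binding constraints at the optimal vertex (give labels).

C1 and C5

Corner points and P = 12p + 11q:
  (190/43, 28/43) → P = 2588/43
  (75, 43) → P = 1373
  (0, 13/3) → P = 143/3
  (0, 11/2) → P = 121/2

The maximum is at (75, 43). Substituting into each constraint, equality holds for C1 and C5; the remaining constraints have slack.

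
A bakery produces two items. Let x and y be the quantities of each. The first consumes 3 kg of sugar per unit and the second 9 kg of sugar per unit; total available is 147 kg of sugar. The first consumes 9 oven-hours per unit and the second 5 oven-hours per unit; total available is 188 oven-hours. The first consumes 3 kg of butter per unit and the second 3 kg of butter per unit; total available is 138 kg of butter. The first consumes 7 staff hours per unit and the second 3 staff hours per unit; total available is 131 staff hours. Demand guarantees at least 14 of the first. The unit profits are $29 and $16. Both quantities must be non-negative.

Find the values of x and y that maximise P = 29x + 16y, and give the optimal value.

Corner points and P = 29x + 16y:
  (131/7, 0) → P = 3799/7
  (14, 0) → P = 406
  (14, 11) → P = 582

x = 14, y = 11, maximum P = 582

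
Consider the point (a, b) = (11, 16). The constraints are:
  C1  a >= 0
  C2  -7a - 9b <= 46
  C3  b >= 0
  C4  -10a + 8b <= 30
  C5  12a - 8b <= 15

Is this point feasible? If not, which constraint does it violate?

C1: 11 ≥ 0 ✓
C2: -221 ≤ 46 ✓
C3: 16 ≥ 0 ✓
C4: 18 ≤ 30 ✓
C5: 4 ≤ 15 ✓

feasible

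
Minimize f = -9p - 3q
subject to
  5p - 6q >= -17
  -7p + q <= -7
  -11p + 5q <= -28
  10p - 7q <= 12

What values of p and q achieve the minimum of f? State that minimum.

p = 191/25, q = 46/5, minimum f = -2409/25

Extreme points and f = -9p - 3q:
  (253/41, 327/41) → f = -3258/41
  (191/25, 46/5) → f = -2409/25
  (136/27, 148/27) → f = -556/9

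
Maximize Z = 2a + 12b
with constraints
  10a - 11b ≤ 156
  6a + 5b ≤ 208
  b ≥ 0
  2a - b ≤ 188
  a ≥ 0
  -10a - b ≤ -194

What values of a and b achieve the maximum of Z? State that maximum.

Extreme points and Z = 2a + 12b:
  (767/29, 286/29) → Z = 4966/29
  (229/12, 19/6) → Z = 457/6
  (381/22, 229/11) → Z = 3129/11

The binding constraints are 6a + 5b = 208 and -10a - b = -194.
Solving simultaneously gives a = 381/22, b = 229/11.

a = 381/22, b = 229/11, maximum Z = 3129/11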